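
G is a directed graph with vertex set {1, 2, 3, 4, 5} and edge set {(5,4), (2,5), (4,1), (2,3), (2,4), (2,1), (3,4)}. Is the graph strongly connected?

There is no directed path from 5 to 2, so the graph is not strongly connected.

No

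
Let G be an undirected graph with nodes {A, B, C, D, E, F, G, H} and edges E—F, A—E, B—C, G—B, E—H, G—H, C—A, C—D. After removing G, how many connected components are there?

With G gone, the remaining components are: {A, B, C, D, E, F, H}.
That is 1 component.

1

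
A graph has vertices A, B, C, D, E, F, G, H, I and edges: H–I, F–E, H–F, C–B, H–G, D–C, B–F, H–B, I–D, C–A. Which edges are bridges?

A-C, E-F, G-H

The edges on the cycle H-I-D-C-B-H are not bridges since each lies on that cycle.
But removing G–H disconnects G from H; removing F–E disconnects F from E; removing C–A disconnects C from A — these are bridges.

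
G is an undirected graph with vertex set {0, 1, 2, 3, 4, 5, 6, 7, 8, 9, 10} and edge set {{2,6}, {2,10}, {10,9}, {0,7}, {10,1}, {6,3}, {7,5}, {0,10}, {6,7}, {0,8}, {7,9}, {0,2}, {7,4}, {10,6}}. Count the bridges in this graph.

5

The edges on the cycle 2-10-6-2 are not bridges since each lies on that cycle.
But removing 7–5 disconnects 7 from 5; removing 10–1 disconnects 10 from 1; removing 6–3 disconnects 6 from 3; removing 7–4 disconnects 7 from 4 — these are bridges.
In total 5 edges are bridges.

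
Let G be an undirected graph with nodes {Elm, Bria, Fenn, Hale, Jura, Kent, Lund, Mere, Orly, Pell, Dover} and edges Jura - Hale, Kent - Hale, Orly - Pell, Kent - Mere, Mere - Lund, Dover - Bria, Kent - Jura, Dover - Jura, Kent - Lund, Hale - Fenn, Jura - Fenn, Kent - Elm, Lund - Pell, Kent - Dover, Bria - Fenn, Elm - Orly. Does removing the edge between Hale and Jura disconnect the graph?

No

After removing Hale - Jura, the path Hale-Kent-Jura still connects them, so the edge is not a bridge.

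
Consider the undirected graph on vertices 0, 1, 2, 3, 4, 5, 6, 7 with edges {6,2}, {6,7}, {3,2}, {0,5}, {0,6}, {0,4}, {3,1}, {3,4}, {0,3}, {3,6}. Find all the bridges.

0-5, 1-3, 6-7

The edges on the cycle 0-3-4-0 are not bridges since each lies on that cycle.
But removing 5 - 0 disconnects 5 from 0; removing 6 - 7 disconnects 6 from 7; removing 1 - 3 disconnects 1 from 3 — these are bridges.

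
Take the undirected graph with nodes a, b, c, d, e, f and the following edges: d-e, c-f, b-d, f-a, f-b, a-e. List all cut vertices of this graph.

Removing f increases the component count from 1 to 2, so f is a cut vertex.
By contrast removing c leaves 1 component; it is not a cut vertex. No other vertex is a cut vertex either.

f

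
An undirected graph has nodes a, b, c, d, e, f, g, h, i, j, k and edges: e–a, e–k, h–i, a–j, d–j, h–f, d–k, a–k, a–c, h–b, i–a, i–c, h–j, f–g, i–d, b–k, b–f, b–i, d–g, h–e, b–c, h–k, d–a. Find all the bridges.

none

The edges on the cycle h-b-f-g-d-i-h are not bridges since each lies on that cycle.
Every edge lies on some cycle, so there are no bridges.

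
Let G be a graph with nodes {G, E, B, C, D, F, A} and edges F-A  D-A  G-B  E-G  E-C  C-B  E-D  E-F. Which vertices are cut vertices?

E

Removing E increases the component count from 1 to 2, so E is a cut vertex.
By contrast removing D leaves 1 component; it is not a cut vertex. No other vertex is a cut vertex either.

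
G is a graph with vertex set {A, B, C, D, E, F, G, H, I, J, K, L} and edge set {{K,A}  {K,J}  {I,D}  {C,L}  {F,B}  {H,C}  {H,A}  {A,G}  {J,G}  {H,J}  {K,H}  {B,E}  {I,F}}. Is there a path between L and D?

The component containing L is {A, C, G, H, J, K, L}, and D is not in it.

No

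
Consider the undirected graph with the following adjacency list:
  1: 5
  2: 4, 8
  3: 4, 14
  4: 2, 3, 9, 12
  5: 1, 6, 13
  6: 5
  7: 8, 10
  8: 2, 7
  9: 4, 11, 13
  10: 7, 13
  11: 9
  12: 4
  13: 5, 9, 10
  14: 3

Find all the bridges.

1-5, 11-9, 12-4, 13-5, 14-3, 3-4, 5-6

The edges on the cycle 8-7-10-13-9-4-2-8 are not bridges since each lies on that cycle.
But removing 9-11 disconnects 9 from 11; removing 13-5 disconnects 13 from 5; removing 4-12 disconnects 4 from 12; removing 6-5 disconnects 6 from 5 — these are bridges.
In total 7 edges are bridges.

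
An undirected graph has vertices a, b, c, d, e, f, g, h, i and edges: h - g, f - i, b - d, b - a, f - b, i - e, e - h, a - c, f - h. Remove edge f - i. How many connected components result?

f and i are still connected via f-h-e-i, so the component count stays at 1.

1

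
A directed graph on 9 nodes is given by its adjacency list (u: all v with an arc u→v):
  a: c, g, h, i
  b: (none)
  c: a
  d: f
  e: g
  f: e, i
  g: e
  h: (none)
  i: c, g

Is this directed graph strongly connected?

There is no directed path from f to d, so the graph is not strongly connected.

No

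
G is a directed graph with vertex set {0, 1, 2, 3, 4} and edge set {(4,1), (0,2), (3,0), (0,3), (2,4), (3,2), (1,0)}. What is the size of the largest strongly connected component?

5

{0, 1, 2, 3, 4} are all mutually reachable — one SCC of size 5.
The largest has 5 vertices.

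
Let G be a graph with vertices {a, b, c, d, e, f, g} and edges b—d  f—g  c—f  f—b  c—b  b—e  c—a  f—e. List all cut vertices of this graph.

b, c, f

Removing b increases the component count from 1 to 2, so b is a cut vertex.
Removing c increases the component count from 1 to 2, so c is a cut vertex.
Removing f increases the component count from 1 to 2, so f is a cut vertex.
By contrast removing g leaves 1 component; it is not a cut vertex. No other vertex is a cut vertex either.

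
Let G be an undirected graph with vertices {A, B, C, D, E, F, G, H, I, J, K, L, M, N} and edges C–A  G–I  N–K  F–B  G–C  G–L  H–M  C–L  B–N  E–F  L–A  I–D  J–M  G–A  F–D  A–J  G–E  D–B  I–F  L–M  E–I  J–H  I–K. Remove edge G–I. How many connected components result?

G and I are still connected via G-E-I, so the component count stays at 1.

1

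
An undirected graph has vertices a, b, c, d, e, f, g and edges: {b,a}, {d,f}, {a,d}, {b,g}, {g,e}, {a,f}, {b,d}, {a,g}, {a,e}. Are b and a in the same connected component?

Yes

From b we can reach a, b, d, e, f, g, which includes a.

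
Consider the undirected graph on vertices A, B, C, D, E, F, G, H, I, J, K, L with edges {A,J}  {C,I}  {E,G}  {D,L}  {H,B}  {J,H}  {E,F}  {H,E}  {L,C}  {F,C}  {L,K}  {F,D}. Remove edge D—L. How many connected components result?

D and L are still connected via D-F-C-L, so the component count stays at 1.

1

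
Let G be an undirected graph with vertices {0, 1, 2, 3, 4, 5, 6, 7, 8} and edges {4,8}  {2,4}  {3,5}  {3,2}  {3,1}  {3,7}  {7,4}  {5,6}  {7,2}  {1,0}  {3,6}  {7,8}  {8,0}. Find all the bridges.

none

The edges on the cycle 3-5-6-3 are not bridges since each lies on that cycle.
Every edge lies on some cycle, so there are no bridges.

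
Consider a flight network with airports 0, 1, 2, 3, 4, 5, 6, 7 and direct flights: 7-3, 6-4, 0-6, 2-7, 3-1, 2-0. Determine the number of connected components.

2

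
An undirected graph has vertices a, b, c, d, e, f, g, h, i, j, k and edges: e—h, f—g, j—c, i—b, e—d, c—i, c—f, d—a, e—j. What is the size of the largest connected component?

k is isolated — a component by itself.
Starting from a we can reach a, b, c, d, e, f, g, h, i, j. That is one component of size 10.
The largest has 10 vertices.

10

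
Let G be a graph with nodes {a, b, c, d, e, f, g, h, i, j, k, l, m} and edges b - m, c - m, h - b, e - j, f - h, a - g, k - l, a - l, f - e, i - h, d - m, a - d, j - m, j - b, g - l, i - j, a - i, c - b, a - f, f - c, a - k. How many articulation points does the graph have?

Removing a increases the component count from 1 to 2, so a is a cut vertex.
By contrast removing b leaves 1 component; it is not a cut vertex. No other vertex is a cut vertex either.

1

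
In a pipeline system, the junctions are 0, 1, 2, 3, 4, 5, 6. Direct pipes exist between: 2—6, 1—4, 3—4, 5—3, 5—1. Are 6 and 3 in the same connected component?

The component containing 6 is {2, 6}, and 3 is not in it.

No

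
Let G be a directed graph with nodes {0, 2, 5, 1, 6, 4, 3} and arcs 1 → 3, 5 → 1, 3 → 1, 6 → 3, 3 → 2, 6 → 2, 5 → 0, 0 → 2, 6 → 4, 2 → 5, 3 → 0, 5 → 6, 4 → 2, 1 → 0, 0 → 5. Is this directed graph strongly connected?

From 5 we can reach every vertex (0, 1, 2, 3, 4, 5, 6), and every vertex can reach 5 (0, 1, 2, 3, 4, 5, 6). So the whole graph is one strongly connected component.

Yes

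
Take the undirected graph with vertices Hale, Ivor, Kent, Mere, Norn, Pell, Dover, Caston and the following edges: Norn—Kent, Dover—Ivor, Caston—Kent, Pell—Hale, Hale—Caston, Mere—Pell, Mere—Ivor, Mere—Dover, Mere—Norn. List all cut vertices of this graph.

Removing Mere increases the component count from 1 to 2, so Mere is a cut vertex.
By contrast removing Kent leaves 1 component; it is not a cut vertex. No other vertex is a cut vertex either.

Mere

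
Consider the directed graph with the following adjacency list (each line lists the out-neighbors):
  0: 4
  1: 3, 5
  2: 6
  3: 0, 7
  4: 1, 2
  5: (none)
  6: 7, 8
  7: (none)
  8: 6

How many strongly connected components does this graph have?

5

{0, 1, 3, 4} are all mutually reachable — one SCC of size 4.
{6, 8} are all mutually reachable — one SCC of size 2.
{2} is an SCC by itself.
{7} is an SCC by itself.
{5} is an SCC by itself.
That gives 5 strongly connected components.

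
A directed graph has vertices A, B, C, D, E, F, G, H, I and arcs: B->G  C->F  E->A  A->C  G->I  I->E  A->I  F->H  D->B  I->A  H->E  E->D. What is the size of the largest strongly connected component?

{A, B, C, D, E, F, G, H, I} are all mutually reachable — one SCC of size 9.
The largest has 9 vertices.

9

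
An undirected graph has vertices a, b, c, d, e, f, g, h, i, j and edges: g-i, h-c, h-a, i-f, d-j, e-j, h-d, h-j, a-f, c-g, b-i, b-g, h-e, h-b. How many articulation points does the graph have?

Removing h increases the component count from 1 to 2, so h is a cut vertex.
By contrast removing g leaves 1 component; it is not a cut vertex. No other vertex is a cut vertex either.

1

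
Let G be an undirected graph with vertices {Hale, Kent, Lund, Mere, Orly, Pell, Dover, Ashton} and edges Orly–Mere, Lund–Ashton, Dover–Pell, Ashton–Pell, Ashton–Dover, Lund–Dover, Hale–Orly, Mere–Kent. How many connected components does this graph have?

2

Starting from Lund we can reach Lund, Pell, Dover, Ashton. That is one component of size 4.
Starting from Hale we can reach Hale, Kent, Mere, Orly. That is one component of size 4.
Total: 2 components.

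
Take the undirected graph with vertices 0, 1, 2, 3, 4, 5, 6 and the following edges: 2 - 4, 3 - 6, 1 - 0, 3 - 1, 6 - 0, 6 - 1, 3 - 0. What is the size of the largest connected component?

4

5 is isolated — a component by itself.
Starting from 2 we can reach 2, 4. That is one component of size 2.
Starting from 0 we can reach 0, 1, 3, 6. That is one component of size 4.
The largest has 4 vertices.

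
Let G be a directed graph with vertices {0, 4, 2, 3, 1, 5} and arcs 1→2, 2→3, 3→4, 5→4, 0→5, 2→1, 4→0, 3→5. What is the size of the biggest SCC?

3

{0, 4, 5} are all mutually reachable — one SCC of size 3.
{1, 2} are all mutually reachable — one SCC of size 2.
{3} is an SCC by itself.
The largest has 3 vertices.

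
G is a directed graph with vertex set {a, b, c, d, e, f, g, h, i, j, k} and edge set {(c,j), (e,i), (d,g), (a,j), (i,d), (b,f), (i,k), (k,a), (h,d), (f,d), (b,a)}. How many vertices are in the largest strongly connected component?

{k} is an SCC by itself.
{j} is an SCC by itself.
{c} is an SCC by itself.
{b} is an SCC by itself.
{e} is an SCC by itself.
(and 6 more singleton SCCs)
The largest has 1 vertex.

1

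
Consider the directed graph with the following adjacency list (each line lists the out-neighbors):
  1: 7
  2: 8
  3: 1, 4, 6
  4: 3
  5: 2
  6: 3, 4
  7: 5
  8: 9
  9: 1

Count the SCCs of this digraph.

2

{1, 2, 5, 7, 8, 9} are all mutually reachable — one SCC of size 6.
{3, 4, 6} are all mutually reachable — one SCC of size 3.
That gives 2 strongly connected components.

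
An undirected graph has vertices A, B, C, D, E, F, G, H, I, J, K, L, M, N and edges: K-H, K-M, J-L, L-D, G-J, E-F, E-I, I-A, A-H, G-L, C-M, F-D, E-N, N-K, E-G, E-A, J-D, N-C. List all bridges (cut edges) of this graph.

none

The edges on the cycle N-C-M-K-N are not bridges since each lies on that cycle.
Every edge lies on some cycle, so there are no bridges.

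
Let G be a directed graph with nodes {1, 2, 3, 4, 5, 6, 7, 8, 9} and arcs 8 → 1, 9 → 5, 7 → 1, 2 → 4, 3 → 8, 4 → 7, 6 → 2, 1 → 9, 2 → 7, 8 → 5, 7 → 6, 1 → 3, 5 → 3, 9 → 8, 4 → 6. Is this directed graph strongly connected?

No

There is no directed path from 5 to 4, so the graph is not strongly connected.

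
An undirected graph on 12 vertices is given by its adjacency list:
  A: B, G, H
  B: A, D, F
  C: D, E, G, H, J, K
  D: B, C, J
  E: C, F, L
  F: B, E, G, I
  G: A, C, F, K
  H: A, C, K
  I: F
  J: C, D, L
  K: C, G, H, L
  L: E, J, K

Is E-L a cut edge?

No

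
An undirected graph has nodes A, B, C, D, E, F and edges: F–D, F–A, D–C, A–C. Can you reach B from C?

No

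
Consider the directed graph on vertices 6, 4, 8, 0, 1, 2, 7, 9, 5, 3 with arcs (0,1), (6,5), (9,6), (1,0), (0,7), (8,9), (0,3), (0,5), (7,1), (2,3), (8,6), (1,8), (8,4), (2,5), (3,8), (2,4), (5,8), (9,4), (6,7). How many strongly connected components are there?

{0, 1, 3, 5, 6, 7, 8, 9} are all mutually reachable — one SCC of size 8.
{2} is an SCC by itself.
{4} is an SCC by itself.
That gives 3 strongly connected components.

3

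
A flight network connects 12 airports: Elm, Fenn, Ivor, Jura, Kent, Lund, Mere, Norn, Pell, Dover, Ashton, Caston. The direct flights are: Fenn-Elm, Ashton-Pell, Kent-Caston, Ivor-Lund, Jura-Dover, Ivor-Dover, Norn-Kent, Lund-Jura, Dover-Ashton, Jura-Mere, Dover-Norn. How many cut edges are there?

7

The edges on the cycle Ivor-Lund-Jura-Dover-Ivor are not bridges since each lies on that cycle.
But removing Dover-Norn disconnects Dover from Norn; removing Norn-Kent disconnects Norn from Kent; removing Kent-Caston disconnects Kent from Caston; removing Dover-Ashton disconnects Dover from Ashton — these are bridges.
In total 7 edges are bridges.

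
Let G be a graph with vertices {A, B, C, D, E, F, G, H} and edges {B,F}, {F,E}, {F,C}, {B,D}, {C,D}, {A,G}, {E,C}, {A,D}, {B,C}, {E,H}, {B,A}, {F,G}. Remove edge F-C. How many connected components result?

1

F and C are still connected via F-B-C, so the component count stays at 1.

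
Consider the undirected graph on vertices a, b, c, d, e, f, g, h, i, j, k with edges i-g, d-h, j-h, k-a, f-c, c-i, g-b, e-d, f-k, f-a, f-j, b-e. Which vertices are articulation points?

Removing f increases the component count from 1 to 2, so f is a cut vertex.
By contrast removing b leaves 1 component; it is not a cut vertex. No other vertex is a cut vertex either.

f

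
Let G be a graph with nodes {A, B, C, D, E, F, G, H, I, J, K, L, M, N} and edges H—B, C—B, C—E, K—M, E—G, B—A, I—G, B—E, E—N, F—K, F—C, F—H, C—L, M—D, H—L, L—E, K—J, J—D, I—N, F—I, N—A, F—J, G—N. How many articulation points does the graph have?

1

Removing F increases the component count from 1 to 2, so F is a cut vertex.
By contrast removing J leaves 1 component; it is not a cut vertex. No other vertex is a cut vertex either.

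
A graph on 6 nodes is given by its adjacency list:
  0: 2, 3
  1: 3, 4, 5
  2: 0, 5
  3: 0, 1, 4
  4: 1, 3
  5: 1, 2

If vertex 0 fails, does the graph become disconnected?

No

Deleting 0 leaves 1 component (was 1) (its neighbors 2, 3 remain connected to each other), so 0 is not a cut vertex.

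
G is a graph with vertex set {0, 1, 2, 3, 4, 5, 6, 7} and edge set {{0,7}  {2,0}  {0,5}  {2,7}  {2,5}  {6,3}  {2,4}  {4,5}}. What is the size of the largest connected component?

1 is isolated — a component by itself.
Starting from 3 we can reach 3, 6. That is one component of size 2.
Starting from 0 we can reach 0, 2, 4, 5, 7. That is one component of size 5.
The largest has 5 vertices.

5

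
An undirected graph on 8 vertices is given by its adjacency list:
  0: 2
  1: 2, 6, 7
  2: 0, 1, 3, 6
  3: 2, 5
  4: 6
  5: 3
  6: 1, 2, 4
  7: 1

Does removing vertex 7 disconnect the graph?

No

Deleting 7 leaves 1 component (was 1), so 7 is not a cut vertex.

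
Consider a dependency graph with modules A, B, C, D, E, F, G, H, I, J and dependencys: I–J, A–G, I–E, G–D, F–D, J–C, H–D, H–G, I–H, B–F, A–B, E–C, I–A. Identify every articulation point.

I

Removing I increases the component count from 1 to 2, so I is a cut vertex.
By contrast removing E leaves 1 component; it is not a cut vertex. No other vertex is a cut vertex either.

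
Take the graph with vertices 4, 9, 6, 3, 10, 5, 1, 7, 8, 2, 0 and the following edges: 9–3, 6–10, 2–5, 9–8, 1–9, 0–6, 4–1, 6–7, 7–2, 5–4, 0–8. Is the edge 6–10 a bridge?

Removing 6–10 leaves no path between 6 and 10: the component count goes from 1 to 2. So it is a bridge.

Yes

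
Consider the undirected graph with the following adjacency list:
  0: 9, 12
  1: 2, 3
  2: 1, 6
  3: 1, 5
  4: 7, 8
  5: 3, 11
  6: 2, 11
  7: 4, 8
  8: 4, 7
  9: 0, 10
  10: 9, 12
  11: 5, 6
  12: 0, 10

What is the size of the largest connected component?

6

Starting from 4 we can reach 4, 7, 8. That is one component of size 3.
Starting from 0 we can reach 0, 9, 10, 12. That is one component of size 4.
Starting from 1 we can reach 1, 2, 3, 5, 6, 11. That is one component of size 6.
The largest has 6 vertices.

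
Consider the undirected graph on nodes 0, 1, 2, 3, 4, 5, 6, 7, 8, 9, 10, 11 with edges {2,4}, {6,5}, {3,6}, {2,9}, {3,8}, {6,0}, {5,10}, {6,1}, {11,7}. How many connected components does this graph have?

3

Starting from 7 we can reach 7, 11. That is one component of size 2.
Starting from 2 we can reach 2, 4, 9. That is one component of size 3.
Starting from 0 we can reach 0, 1, 3, 5, 6, 8, 10. That is one component of size 7.
Total: 3 components.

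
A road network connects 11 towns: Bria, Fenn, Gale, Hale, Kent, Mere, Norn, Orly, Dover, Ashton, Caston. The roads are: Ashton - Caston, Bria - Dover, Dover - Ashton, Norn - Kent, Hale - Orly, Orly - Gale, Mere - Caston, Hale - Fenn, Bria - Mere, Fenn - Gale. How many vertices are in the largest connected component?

5

Starting from Kent we can reach Kent, Norn. That is one component of size 2.
Starting from Fenn we can reach Fenn, Gale, Hale, Orly. That is one component of size 4.
Starting from Bria we can reach Bria, Mere, Dover, Ashton, Caston. That is one component of size 5.
The largest has 5 vertices.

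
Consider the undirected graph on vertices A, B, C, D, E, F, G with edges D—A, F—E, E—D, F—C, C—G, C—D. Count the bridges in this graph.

The edges on the cycle F-E-D-C-F are not bridges since each lies on that cycle.
But removing A—D disconnects A from D; removing C—G disconnects C from G — these are bridges.
That makes 2 bridges.

2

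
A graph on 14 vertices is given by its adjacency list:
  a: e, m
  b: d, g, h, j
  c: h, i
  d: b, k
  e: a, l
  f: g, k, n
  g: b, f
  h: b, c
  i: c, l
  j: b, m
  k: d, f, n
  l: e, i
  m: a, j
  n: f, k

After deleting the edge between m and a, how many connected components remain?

1

m and a are still connected via m-j-b-h-c-i-l-e-a, so the component count stays at 1.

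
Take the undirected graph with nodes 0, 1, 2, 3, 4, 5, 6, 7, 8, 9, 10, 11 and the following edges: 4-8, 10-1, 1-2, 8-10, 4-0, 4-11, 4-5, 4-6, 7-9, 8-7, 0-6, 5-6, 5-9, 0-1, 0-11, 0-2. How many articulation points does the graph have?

0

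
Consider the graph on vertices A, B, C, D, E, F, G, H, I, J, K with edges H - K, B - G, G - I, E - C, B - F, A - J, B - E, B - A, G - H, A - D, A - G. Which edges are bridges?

A-D, A-J, B-E, B-F, C-E, G-H, G-I, H-K

The edges on the cycle B-A-G-B are not bridges since each lies on that cycle.
But removing E - C disconnects E from C; removing I - G disconnects I from G; removing B - E disconnects B from E; removing G - H disconnects G from H — these are bridges.
In total 8 edges are bridges.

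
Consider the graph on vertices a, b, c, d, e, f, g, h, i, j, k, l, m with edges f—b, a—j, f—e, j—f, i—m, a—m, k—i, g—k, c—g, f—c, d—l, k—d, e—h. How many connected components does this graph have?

1

Starting from a we can reach a, b, c, d, e, f, g, h, i, j, k, l, m. That is one component of size 13.
Total: 1 component.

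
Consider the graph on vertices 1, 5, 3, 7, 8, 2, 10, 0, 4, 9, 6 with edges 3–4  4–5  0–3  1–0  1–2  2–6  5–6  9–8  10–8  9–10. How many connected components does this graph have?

7 is isolated — a component by itself.
Starting from 8 we can reach 8, 9, 10. That is one component of size 3.
Starting from 0 we can reach 0, 1, 2, 3, 4, 5, 6. That is one component of size 7.
Total: 3 components.

3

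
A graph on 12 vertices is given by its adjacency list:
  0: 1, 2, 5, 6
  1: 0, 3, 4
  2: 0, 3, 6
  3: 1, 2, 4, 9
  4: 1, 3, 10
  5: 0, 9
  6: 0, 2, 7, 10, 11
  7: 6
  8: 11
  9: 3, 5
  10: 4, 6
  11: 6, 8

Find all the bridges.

11-6, 11-8, 6-7

The edges on the cycle 10-6-0-2-3-1-4-10 are not bridges since each lies on that cycle.
But removing 7-6 disconnects 7 from 6; removing 11-6 disconnects 11 from 6; removing 11-8 disconnects 11 from 8 — these are bridges.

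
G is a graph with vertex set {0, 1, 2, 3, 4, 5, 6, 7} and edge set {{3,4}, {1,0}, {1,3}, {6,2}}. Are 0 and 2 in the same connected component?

The component containing 0 is {0, 1, 3, 4}, and 2 is not in it.

No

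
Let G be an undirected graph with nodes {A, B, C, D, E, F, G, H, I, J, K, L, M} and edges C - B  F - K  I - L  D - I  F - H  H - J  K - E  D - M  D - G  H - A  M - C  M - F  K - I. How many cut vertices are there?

Removing C increases the component count from 1 to 2, so C is a cut vertex.
Removing D increases the component count from 1 to 2, so D is a cut vertex.
Removing F increases the component count from 1 to 2, so F is a cut vertex.
Likewise H, I, K, M are cut vertices.
By contrast removing A leaves 1 component; it is not a cut vertex. No other vertex is a cut vertex either.

7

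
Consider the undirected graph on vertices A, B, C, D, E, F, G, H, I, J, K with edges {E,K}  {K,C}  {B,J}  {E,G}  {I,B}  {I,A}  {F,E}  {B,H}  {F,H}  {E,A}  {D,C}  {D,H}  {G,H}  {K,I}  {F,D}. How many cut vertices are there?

Removing B increases the component count from 1 to 2, so B is a cut vertex.
By contrast removing G leaves 1 component; it is not a cut vertex. No other vertex is a cut vertex either.

1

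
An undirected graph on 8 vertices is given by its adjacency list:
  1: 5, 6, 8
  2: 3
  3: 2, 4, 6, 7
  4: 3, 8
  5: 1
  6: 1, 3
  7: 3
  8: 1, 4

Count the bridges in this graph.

3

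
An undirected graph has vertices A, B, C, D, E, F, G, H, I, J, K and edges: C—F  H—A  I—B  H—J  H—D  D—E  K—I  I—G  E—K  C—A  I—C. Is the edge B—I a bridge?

Yes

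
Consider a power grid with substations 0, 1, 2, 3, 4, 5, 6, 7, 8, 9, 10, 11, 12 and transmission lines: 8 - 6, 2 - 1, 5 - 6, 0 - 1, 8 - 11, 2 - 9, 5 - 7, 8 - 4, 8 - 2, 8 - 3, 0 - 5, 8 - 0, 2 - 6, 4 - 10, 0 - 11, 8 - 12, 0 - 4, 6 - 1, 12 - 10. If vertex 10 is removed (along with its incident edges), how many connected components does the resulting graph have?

With 10 gone, the remaining components are: {0, 1, 2, 3, 4, 5, 6, 7, 8, 9, 11, 12}.
That is 1 component.

1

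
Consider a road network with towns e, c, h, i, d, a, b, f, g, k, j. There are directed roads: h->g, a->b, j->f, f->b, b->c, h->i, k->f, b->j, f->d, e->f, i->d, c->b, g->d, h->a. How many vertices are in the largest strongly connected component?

4

{b, c, f, j} are all mutually reachable — one SCC of size 4.
{k} is an SCC by itself.
{e} is an SCC by itself.
{g} is an SCC by itself.
{i} is an SCC by itself.
(and 3 more singleton SCCs)
The largest has 4 vertices.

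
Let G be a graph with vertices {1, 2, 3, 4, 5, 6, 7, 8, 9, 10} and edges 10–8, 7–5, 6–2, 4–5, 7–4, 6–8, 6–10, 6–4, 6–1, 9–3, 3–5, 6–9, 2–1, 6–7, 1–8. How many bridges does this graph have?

0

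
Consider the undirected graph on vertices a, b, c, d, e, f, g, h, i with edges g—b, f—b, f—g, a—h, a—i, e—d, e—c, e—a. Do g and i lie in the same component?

The component containing g is {b, f, g}, and i is not in it.

No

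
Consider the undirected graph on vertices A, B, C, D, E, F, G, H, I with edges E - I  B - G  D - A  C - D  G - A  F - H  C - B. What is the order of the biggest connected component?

5

Starting from E we can reach E, I. That is one component of size 2.
Starting from F we can reach F, H. That is one component of size 2.
Starting from A we can reach A, B, C, D, G. That is one component of size 5.
The largest has 5 vertices.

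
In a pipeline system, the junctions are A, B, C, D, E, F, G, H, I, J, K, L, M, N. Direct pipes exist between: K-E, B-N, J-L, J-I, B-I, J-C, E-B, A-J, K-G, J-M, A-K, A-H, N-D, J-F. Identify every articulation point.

Removing A increases the component count from 1 to 2, so A is a cut vertex.
Removing B increases the component count from 1 to 2, so B is a cut vertex.
Removing J increases the component count from 1 to 5, so J is a cut vertex.
Likewise K, N are cut vertices.
By contrast removing M leaves 1 component; it is not a cut vertex. No other vertex is a cut vertex either.

A, B, J, K, N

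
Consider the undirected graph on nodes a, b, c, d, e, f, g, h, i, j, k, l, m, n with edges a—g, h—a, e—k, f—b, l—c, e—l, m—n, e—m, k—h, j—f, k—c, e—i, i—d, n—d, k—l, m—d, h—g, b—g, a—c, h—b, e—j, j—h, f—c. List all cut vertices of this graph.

e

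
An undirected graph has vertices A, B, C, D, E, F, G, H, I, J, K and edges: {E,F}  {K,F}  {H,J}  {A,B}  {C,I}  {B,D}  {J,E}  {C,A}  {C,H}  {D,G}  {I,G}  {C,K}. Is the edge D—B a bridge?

No

After removing D—B, the path D-G-I-C-A-B still connects them, so the edge is not a bridge.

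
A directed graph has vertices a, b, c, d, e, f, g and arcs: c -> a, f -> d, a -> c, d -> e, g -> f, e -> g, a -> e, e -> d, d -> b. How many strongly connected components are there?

{d, e, f, g} are all mutually reachable — one SCC of size 4.
{a, c} are all mutually reachable — one SCC of size 2.
{b} is an SCC by itself.
That gives 3 strongly connected components.

3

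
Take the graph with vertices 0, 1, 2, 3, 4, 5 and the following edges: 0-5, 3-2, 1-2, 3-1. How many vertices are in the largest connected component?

3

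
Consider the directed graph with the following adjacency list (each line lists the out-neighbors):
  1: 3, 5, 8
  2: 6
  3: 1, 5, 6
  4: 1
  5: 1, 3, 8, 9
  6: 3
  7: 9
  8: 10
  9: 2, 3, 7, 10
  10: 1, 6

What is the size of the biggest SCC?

9

{1, 2, 3, 5, 6, 7, 8, 9, 10} are all mutually reachable — one SCC of size 9.
{4} is an SCC by itself.
The largest has 9 vertices.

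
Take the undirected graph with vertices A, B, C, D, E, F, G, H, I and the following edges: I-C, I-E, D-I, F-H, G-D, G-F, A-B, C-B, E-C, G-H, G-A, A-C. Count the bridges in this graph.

The edges on the cycle G-F-H-G are not bridges since each lies on that cycle.
Every edge lies on some cycle, so there are no bridges.

0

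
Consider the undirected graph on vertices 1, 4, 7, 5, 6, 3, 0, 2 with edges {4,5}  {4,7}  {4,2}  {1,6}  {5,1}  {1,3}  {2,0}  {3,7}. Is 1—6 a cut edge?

Yes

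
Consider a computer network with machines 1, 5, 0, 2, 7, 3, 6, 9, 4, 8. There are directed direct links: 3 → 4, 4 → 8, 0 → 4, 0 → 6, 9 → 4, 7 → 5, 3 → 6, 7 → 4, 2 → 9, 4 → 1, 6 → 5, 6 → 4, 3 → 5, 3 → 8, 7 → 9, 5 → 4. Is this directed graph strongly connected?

There is no directed path from 3 to 0, so the graph is not strongly connected.

No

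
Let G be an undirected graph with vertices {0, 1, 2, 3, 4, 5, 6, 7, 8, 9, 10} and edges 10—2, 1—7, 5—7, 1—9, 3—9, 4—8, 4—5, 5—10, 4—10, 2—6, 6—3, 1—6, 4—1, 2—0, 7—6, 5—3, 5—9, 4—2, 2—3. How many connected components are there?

Starting from 0 we can reach 0, 1, 2, 3, 4, 5, 6, 7, 8, 9, 10. That is one component of size 11.
Total: 1 component.

1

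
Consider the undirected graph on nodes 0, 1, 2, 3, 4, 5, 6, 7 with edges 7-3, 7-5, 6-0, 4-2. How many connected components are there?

4

1 is isolated — a component by itself.
Starting from 0 we can reach 0, 6. That is one component of size 2.
Starting from 2 we can reach 2, 4. That is one component of size 2.
Starting from 3 we can reach 3, 5, 7. That is one component of size 3.
Total: 4 components.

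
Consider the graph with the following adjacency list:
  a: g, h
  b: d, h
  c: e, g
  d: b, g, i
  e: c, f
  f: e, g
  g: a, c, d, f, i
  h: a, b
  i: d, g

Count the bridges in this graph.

The edges on the cycle g-c-e-f-g are not bridges since each lies on that cycle.
Every edge lies on some cycle, so there are no bridges.

0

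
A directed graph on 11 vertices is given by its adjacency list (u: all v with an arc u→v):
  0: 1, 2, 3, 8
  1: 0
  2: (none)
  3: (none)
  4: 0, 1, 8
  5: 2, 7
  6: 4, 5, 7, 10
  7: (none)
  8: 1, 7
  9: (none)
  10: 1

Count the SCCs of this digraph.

{0, 1, 8} are all mutually reachable — one SCC of size 3.
{4} is an SCC by itself.
{9} is an SCC by itself.
{2} is an SCC by itself.
{6} is an SCC by itself.
(and 4 more singleton SCCs)
That gives 9 strongly connected components.

9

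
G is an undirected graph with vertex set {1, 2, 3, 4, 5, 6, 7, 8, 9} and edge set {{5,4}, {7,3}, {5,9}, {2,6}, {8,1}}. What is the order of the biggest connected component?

3

Starting from 2 we can reach 2, 6. That is one component of size 2.
Starting from 3 we can reach 3, 7. That is one component of size 2.
Starting from 1 we can reach 1, 8. That is one component of size 2.
Starting from 4 we can reach 4, 5, 9. That is one component of size 3.
The largest has 3 vertices.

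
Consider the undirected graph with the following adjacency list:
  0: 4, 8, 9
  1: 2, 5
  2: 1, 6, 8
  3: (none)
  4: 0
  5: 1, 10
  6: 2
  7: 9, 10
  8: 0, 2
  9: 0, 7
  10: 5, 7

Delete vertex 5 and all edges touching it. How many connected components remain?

2

With 5 gone, the remaining components are: {3}; {0, 1, 2, 4, 6, 7, 8, 9, 10}.
That is 2 components.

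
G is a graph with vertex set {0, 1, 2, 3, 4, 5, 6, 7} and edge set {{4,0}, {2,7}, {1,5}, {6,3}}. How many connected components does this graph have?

4

Starting from 0 we can reach 0, 4. That is one component of size 2.
Starting from 3 we can reach 3, 6. That is one component of size 2.
Starting from 2 we can reach 2, 7. That is one component of size 2.
Starting from 1 we can reach 1, 5. That is one component of size 2.
Total: 4 components.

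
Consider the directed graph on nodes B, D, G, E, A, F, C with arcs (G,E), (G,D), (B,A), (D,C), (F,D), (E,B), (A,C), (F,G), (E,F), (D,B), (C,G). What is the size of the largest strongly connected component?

{A, B, C, D, E, F, G} are all mutually reachable — one SCC of size 7.
The largest has 7 vertices.

7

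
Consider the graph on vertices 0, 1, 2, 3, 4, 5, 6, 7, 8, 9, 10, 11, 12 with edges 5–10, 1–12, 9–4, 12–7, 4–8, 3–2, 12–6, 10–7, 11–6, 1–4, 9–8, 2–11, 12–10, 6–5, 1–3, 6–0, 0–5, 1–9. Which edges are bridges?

none

The edges on the cycle 6-0-5-6 are not bridges since each lies on that cycle.
Every edge lies on some cycle, so there are no bridges.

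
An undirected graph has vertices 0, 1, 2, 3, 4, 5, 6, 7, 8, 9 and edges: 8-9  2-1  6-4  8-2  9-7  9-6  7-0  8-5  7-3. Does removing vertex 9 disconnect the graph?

Yes

Deleting 9 raises the number of components from 1 to 3, so 9 is a cut vertex.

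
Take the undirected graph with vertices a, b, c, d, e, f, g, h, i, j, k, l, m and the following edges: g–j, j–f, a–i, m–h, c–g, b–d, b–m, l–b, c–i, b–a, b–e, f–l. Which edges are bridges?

The edges on the cycle c-g-j-f-l-b-a-i-c are not bridges since each lies on that cycle.
But removing e–b disconnects e from b; removing m–h disconnects m from h; removing d–b disconnects d from b; removing m–b disconnects m from b — these are bridges.

b-d, b-e, b-m, h-m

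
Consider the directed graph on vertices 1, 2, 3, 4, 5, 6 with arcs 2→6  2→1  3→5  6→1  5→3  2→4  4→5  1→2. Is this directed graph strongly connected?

There is no directed path from 4 to 2, so the graph is not strongly connected.

No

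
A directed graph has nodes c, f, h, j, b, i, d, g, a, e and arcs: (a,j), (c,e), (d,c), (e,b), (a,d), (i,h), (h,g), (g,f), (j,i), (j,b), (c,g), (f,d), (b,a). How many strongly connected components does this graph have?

1

{a, b, c, d, e, f, g, h, i, j} are all mutually reachable — one SCC of size 10.
That gives 1 strongly connected component.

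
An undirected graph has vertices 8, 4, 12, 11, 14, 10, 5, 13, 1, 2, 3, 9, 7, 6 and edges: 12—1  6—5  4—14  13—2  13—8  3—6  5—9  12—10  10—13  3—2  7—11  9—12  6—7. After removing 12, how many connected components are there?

With 12 gone, the remaining components are: {1}; {4, 14}; {2, 3, 5, 6, 7, 8, 9, 10, 11, 13}.
That is 3 components.

3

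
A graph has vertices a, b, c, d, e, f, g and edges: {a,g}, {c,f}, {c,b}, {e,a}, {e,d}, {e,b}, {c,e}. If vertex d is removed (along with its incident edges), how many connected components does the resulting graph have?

With d gone, the remaining components are: {a, b, c, e, f, g}.
That is 1 component.

1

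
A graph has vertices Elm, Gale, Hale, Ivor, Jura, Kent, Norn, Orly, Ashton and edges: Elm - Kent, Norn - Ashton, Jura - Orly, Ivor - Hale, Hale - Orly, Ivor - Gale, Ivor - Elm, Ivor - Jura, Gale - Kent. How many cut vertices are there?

Removing Ivor increases the component count from 2 to 3, so Ivor is a cut vertex.
By contrast removing Elm leaves 2 components; it is not a cut vertex. No other vertex is a cut vertex either.

1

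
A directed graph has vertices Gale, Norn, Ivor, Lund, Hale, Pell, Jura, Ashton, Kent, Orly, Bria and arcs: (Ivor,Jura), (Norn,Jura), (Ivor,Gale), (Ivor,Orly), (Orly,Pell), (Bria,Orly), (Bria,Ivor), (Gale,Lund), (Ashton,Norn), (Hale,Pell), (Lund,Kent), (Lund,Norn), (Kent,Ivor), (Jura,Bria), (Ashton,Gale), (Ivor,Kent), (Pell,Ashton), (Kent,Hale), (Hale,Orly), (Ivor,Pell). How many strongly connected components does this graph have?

1

{Bria, Gale, Hale, Ivor, Jura, Kent, Lund, Norn, Orly, Pell, Ashton} are all mutually reachable — one SCC of size 11.
That gives 1 strongly connected component.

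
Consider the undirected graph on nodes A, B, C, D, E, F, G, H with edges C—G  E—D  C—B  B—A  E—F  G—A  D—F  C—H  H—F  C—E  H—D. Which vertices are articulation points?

Removing C increases the component count from 1 to 2, so C is a cut vertex.
By contrast removing F leaves 1 component; it is not a cut vertex. No other vertex is a cut vertex either.

C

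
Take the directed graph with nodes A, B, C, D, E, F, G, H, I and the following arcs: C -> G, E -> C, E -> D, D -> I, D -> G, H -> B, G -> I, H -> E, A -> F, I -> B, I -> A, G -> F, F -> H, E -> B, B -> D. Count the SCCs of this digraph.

{A, B, C, D, E, F, G, H, I} are all mutually reachable — one SCC of size 9.
That gives 1 strongly connected component.

1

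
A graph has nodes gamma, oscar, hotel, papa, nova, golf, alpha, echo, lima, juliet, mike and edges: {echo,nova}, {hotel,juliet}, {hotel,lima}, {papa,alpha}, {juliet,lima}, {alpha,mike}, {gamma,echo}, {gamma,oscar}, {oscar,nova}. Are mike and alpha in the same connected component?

Yes

From mike we can reach mike, papa, alpha, which includes alpha.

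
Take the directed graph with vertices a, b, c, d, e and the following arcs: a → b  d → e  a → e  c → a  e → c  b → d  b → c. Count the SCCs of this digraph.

1

{a, b, c, d, e} are all mutually reachable — one SCC of size 5.
That gives 1 strongly connected component.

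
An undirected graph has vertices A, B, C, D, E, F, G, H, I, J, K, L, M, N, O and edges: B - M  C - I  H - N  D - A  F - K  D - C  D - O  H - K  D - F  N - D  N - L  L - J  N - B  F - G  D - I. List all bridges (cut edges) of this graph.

A-D, B-M, B-N, D-O, F-G, J-L, L-N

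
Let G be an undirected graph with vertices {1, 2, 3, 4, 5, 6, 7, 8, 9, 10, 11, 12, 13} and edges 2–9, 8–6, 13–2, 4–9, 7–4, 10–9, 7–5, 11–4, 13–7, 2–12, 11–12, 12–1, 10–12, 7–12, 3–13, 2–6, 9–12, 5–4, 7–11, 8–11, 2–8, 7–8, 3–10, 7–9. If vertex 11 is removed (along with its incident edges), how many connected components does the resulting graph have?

1

With 11 gone, the remaining components are: {1, 2, 3, 4, 5, 6, 7, 8, 9, 10, 12, 13}.
That is 1 component.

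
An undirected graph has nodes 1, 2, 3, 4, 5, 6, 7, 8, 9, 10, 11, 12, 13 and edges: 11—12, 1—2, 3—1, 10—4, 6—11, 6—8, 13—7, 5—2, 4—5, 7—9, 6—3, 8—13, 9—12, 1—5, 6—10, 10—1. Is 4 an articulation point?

Deleting 4 leaves 1 component (was 1) (its neighbors 5, 10 remain connected to each other), so 4 is not a cut vertex.

No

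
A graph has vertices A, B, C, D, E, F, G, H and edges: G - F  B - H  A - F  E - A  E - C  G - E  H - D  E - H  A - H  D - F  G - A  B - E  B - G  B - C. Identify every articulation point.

Removing E, for instance, still leaves 1 component. No single vertex removal increases the component count — the graph has no articulation points.

none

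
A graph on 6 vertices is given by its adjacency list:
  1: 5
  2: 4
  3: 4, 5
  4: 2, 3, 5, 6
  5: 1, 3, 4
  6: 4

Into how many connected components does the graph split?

Starting from 1 we can reach 1, 2, 3, 4, 5, 6. That is one component of size 6.
Total: 1 component.

1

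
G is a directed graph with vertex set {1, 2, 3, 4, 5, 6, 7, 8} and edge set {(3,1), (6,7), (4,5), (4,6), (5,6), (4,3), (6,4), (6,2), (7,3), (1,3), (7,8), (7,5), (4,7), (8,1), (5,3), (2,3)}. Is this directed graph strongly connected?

No

There is no directed path from 1 to 8, so the graph is not strongly connected.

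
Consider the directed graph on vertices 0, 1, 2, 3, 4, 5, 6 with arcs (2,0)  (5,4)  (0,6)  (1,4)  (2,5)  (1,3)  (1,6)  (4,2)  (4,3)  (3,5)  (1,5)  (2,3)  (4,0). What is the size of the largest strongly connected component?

4

{2, 3, 4, 5} are all mutually reachable — one SCC of size 4.
{6} is an SCC by itself.
{0} is an SCC by itself.
{1} is an SCC by itself.
The largest has 4 vertices.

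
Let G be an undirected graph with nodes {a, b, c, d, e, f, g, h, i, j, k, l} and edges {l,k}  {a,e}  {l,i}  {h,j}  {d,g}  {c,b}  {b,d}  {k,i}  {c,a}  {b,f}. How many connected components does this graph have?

3

Starting from h we can reach h, j. That is one component of size 2.
Starting from i we can reach i, k, l. That is one component of size 3.
Starting from a we can reach a, b, c, d, e, f, g. That is one component of size 7.
Total: 3 components.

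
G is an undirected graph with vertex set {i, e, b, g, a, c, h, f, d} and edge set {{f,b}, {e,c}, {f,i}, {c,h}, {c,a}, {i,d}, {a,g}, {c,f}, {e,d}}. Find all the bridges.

a-c, a-g, b-f, c-h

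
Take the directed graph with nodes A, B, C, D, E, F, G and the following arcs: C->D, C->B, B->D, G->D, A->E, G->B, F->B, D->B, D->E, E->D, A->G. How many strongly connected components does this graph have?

{B, D, E} are all mutually reachable — one SCC of size 3.
{G} is an SCC by itself.
{A} is an SCC by itself.
{F} is an SCC by itself.
{C} is an SCC by itself.
That gives 5 strongly connected components.

5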